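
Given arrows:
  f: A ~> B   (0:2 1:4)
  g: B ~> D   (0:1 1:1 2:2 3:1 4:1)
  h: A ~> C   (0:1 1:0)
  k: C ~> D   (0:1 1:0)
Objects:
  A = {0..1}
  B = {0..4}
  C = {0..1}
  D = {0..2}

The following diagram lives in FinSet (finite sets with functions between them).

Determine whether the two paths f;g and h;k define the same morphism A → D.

1) trace f;g:
  0 f~>2 g~>2
  1 f~>4 g~>1
  result₁ = (0:2 1:1)
2) trace h;k:
  0 h~>1 k~>0
  1 h~>0 k~>1
  result₂ = (0:0 1:1)
Equal? distinct morphisms ✗

Answer: DOES NOT COMMUTE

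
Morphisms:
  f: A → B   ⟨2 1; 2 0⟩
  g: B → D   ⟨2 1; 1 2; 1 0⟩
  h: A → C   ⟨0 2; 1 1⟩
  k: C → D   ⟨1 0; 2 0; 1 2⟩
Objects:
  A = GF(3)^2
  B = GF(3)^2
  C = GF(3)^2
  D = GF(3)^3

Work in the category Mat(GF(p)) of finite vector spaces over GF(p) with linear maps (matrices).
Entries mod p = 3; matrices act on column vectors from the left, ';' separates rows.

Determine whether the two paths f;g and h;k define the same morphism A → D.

Answer: COMMUTES

Derivation:
Along f;g (path 1):
  e0=(1,0) f→(2,2) g→(0,0,2)
  e1=(0,1) f→(1,0) g→(2,1,1)
  result₁ = ⟨0 2; 0 1; 2 1⟩
Along h;k (path 2):
  e0=(1,0) h→(0,1) k→(0,0,2)
  e1=(0,1) h→(2,1) k→(2,1,1)
  result₂ = ⟨0 2; 0 1; 2 1⟩
Equal? equal; square commutes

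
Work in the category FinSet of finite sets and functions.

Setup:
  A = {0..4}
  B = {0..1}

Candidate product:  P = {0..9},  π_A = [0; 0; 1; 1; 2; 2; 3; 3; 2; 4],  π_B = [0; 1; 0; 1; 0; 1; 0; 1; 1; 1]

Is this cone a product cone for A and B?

|A|·|B| = 5·2 = 10;  |P| = 10
Check the pairing map k ↦ (π_A(k), π_B(k)):
  0 -> (0,0)
  1 -> (0,1)
  2 -> (1,0)
  3 -> (1,1)
  4 -> (2,0)
  5 -> (2,1)
  6 -> (3,0)
  7 -> (3,1)
  8 -> (2,1)  ✗ repeats pair of k=5
  9 -> (4,1)
distinct pairs in image: 9 / 10 needed
  → (2,1) hit at k=5 and k=8

Answer: NOT A VALID PRODUCT — duplicate pair at indices 5,8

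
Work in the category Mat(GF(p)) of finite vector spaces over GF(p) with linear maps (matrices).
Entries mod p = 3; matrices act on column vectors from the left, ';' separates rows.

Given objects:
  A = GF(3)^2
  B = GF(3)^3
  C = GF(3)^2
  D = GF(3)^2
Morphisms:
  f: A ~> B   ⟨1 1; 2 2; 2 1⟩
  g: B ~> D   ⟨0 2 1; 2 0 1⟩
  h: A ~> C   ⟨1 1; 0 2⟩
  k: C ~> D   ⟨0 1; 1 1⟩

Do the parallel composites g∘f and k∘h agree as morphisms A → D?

Answer: COMMUTES

Derivation:
Path 1 = f;g:
  e0=[1,0] f~>[1,2,2] g~>[0,1]
  e1=[0,1] f~>[1,2,1] g~>[2,0]
  ⟦path⟧₁ = ⟨0 2; 1 0⟩
Path 2 = h;k:
  e0=[1,0] h~>[1,0] k~>[0,1]
  e1=[0,1] h~>[1,2] k~>[2,0]
  ⟦path⟧₂ = ⟨0 2; 1 0⟩
Equal? equal; square commutes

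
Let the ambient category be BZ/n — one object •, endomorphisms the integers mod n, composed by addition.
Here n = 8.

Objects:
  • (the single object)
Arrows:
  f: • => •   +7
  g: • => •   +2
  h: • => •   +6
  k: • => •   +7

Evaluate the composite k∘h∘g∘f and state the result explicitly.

Answer: +6

Trace:
  0 +7≡7 +2≡1 +6≡7 +7≡6  (mod 8)
⟦path⟧: +6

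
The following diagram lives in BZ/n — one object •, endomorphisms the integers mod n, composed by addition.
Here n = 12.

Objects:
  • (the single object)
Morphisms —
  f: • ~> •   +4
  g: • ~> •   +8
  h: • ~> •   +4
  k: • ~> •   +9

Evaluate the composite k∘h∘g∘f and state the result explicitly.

  0 +4≡4 +8≡0 +4≡4 +9≡1  (mod 12)
result: +1

Answer: +1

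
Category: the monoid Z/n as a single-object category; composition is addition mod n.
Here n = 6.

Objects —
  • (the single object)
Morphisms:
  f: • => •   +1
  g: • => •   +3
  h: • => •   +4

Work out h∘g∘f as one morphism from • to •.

  0 +1≡1 +3≡4 +4≡2  (mod 6)
result: +2

Answer: +2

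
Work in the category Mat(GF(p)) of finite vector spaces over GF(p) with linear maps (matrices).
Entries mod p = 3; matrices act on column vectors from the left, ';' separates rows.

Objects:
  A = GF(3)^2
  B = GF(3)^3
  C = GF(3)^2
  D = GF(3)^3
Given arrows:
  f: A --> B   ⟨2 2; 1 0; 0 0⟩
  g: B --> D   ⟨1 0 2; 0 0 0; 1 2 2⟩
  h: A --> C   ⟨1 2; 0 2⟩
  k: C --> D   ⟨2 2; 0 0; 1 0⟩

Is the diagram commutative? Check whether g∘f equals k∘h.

Path 1 = f;g:
  e0=⟨1,0⟩ f-->⟨2,1,0⟩ g-->⟨2,0,1⟩
  e1=⟨0,1⟩ f-->⟨2,0,0⟩ g-->⟨2,0,2⟩
  composite₁ = ⟨2 2; 0 0; 1 2⟩
Path 2 = h;k:
  e0=⟨1,0⟩ h-->⟨1,0⟩ k-->⟨2,0,1⟩
  e1=⟨0,1⟩ h-->⟨2,2⟩ k-->⟨2,0,2⟩
  composite₂ = ⟨2 2; 0 0; 1 2⟩
Equal? YES — commutes

Answer: COMMUTES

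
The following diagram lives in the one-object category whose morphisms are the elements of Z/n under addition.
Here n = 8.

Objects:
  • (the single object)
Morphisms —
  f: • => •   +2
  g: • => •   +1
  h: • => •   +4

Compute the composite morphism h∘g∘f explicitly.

  0 +2≡2 +1≡3 +4≡7  (mod 8)
composite: +7

Answer: +7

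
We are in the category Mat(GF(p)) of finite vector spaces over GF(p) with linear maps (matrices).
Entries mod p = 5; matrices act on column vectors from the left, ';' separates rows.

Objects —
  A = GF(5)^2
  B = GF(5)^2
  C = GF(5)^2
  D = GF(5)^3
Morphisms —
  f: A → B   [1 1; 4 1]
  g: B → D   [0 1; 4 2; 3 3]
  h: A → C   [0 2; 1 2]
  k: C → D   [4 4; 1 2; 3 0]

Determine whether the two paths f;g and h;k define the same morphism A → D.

Answer: COMMUTES

Work:
Along f;g (path 1):
  e0=(1,0) f→(1,4) g→(4,2,0)
  e1=(0,1) f→(1,1) g→(1,1,1)
  result₁ = [4 1; 2 1; 0 1]
Along h;k (path 2):
  e0=(1,0) h→(0,1) k→(4,2,0)
  e1=(0,1) h→(2,2) k→(1,1,1)
  result₂ = [4 1; 2 1; 0 1]
Equal? YES — commutes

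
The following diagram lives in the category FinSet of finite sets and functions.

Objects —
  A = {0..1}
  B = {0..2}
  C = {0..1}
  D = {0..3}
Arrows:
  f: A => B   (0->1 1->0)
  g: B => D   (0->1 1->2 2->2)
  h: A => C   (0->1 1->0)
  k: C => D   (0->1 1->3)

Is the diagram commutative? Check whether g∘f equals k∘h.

Along f;g (path 1):
  0 f=>1 g=>2
  1 f=>0 g=>1
  composite₁ = (0->2 1->1)
Along h;k (path 2):
  0 h=>1 k=>3
  1 h=>0 k=>1
  composite₂ = (0->3 1->1)
Equal? NO — does not commute

Answer: DOES NOT COMMUTE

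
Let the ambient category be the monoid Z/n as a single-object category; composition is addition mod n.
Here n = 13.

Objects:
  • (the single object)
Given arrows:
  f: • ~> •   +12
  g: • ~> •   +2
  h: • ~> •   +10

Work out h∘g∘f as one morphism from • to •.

Answer: +11

Work:
  0 +12≡12 +2≡1 +10≡11  (mod 13)
result: +11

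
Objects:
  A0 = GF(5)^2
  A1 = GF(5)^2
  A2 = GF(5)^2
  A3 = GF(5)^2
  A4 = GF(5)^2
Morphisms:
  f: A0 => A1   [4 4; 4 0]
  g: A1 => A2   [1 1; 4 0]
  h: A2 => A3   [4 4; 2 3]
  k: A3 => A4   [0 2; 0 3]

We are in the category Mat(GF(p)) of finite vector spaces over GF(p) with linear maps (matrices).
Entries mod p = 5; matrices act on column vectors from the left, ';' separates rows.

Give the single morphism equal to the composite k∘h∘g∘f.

Answer: [3 2; 2 3]

Work:
  e0=(1,0) f=>(4,4) g=>(3,1) h=>(1,4) k=>(3,2)
  e1=(0,1) f=>(4,0) g=>(4,1) h=>(0,1) k=>(2,3)
result: [3 2; 2 3]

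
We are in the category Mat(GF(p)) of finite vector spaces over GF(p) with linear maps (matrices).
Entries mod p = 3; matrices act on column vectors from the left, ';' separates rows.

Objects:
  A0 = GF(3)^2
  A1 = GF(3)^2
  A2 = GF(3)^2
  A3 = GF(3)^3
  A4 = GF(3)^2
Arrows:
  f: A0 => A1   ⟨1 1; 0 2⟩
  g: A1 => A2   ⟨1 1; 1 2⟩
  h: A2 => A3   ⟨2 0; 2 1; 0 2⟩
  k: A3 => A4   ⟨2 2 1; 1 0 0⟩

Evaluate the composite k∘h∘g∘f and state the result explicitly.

  e0=(1,0) f=>(1,0) g=>(1,1) h=>(2,0,2) k=>(0,2)
  e1=(0,1) f=>(1,2) g=>(0,2) h=>(0,2,1) k=>(2,0)
composite: ⟨0 2; 2 0⟩

Answer: ⟨0 2; 2 0⟩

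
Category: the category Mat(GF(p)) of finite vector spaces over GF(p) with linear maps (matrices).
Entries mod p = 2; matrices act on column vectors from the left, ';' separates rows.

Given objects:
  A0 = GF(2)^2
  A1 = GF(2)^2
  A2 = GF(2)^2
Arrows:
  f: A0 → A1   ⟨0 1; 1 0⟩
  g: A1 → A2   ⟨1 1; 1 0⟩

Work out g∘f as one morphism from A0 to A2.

  e0=[1,0] f→[0,1] g→[1,0]
  e1=[0,1] f→[1,0] g→[1,1]
result: ⟨1 1; 0 1⟩

Answer: ⟨1 1; 0 1⟩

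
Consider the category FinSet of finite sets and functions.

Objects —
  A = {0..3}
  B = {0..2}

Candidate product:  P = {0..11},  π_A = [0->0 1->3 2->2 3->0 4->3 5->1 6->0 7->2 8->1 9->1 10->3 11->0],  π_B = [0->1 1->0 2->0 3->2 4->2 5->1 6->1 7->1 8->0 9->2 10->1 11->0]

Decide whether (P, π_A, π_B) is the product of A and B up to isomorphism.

Answer: NOT A VALID PRODUCT — duplicate pair at indices 6,0

Work:
|A|·|B| = 4·3 = 12;  |P| = 12
Check the pairing map k ↦ (π_A(k), π_B(k)):
  0 -> (0,1)
  1 -> (3,0)
  2 -> (2,0)
  3 -> (0,2)
  4 -> (3,2)
  5 -> (1,1)
  6 -> (0,1)  ✗ repeats pair of k=0
  7 -> (2,1)
  8 -> (1,0)
  9 -> (1,2)
  10 -> (3,1)
  11 -> (0,0)
distinct pairs in image: 11 / 12 needed
  → (0,1) hit at k=0 and k=6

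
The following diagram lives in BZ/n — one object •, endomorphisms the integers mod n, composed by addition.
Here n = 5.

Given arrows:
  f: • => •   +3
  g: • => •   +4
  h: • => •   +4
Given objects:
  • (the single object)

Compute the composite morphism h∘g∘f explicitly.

  0 +3≡3 +4≡2 +4≡1  (mod 5)
⟦path⟧: +1

Answer: +1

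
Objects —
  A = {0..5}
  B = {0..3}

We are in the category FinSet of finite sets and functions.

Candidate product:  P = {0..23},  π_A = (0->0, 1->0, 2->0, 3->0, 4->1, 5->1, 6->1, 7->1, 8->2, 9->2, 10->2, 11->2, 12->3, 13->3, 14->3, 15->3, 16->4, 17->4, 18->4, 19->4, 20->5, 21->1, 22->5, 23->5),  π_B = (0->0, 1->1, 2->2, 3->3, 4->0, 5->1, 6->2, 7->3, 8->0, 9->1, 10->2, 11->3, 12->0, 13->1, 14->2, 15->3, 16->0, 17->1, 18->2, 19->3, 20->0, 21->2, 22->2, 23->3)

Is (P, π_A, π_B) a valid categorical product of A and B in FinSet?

Answer: NOT A VALID PRODUCT — duplicate pair at indices 6,21

Trace:
|A|·|B| = 6·4 = 24;  |P| = 24
Check the pairing map k ↦ (π_A(k), π_B(k)):
  0 -> (0,0)
  1 -> (0,1)
  2 -> (0,2)
  3 -> (0,3)
  4 -> (1,0)
  5 -> (1,1)
  6 -> (1,2)
  7 -> (1,3)
  8 -> (2,0)
  9 -> (2,1)
  10 -> (2,2)
  11 -> (2,3)
  12 -> (3,0)
  13 -> (3,1)
  14 -> (3,2)
  15 -> (3,3)
  16 -> (4,0)
  17 -> (4,1)
  18 -> (4,2)
  19 -> (4,3)
  20 -> (5,0)
  21 -> (1,2)  ✗ repeats pair of k=6
  22 -> (5,2)
  23 -> (5,3)
distinct pairs in image: 23 / 24 needed
  → (1,2) hit at k=6 and k=21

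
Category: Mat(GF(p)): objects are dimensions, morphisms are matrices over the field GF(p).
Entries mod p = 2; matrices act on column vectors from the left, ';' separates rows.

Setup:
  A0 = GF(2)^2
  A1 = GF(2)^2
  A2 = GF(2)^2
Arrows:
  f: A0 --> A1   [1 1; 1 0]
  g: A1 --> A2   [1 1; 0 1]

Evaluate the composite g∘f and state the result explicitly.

Answer: [0 1; 1 0]

Trace:
  e0=[1,0] f-->[1,1] g-->[0,1]
  e1=[0,1] f-->[1,0] g-->[1,0]
composite: [0 1; 1 0]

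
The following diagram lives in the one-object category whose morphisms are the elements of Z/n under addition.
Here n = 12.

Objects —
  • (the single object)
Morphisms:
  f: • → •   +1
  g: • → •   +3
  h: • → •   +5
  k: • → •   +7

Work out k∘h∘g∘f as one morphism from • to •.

  0 +1≡1 +3≡4 +5≡9 +7≡4  (mod 12)
⟦path⟧: +4

Answer: +4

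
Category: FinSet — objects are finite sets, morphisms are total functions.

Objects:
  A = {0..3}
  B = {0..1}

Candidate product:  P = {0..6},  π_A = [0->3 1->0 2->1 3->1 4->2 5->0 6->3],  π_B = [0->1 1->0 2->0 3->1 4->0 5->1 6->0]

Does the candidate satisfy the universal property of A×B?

|A|·|B| = 4·2 = 8;  |P| = 7
  → cardinalities differ; no bijection possible.

Answer: NOT A VALID PRODUCT — |P|=7 ≠ |A|·|B|=8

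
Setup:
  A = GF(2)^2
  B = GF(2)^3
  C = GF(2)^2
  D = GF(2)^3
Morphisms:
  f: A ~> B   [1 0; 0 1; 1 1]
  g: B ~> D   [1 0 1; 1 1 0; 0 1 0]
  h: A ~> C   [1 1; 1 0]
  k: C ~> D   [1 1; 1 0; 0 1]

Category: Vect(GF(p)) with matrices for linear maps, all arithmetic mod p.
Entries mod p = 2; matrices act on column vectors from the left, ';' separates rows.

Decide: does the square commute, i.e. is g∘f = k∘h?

Answer: DOES NOT COMMUTE

Derivation:
Path 1 = f;g:
  e0=[1,0] f~>[1,0,1] g~>[0,1,0]
  e1=[0,1] f~>[0,1,1] g~>[1,1,1]
  composite₁ = [0 1; 1 1; 0 1]
Path 2 = h;k:
  e0=[1,0] h~>[1,1] k~>[0,1,1]
  e1=[0,1] h~>[1,0] k~>[1,1,0]
  composite₂ = [0 1; 1 1; 1 0]
Equal? distinct morphisms ✗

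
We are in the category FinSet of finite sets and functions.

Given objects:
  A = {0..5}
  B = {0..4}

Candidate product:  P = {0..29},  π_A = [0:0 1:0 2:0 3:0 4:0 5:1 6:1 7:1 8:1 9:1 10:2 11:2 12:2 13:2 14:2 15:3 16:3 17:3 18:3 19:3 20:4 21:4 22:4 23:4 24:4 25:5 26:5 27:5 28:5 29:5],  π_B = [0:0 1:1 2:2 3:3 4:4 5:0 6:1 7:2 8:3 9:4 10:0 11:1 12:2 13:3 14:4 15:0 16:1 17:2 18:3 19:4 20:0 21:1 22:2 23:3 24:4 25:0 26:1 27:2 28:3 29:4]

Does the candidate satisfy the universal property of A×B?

|A|·|B| = 6·5 = 30;  |P| = 30
Check the pairing map k ↦ (π_A(k), π_B(k)):
  0 : (0,0)
  1 : (0,1)
  2 : (0,2)
  3 : (0,3)
  4 : (0,4)
  5 : (1,0)
  6 : (1,1)
  7 : (1,2)
  8 : (1,3)
  9 : (1,4)
  10 : (2,0)
  11 : (2,1)
  12 : (2,2)
  13 : (2,3)
  14 : (2,4)
  15 : (3,0)
  16 : (3,1)
  17 : (3,2)
  18 : (3,3)
  19 : (3,4)
  20 : (4,0)
  21 : (4,1)
  22 : (4,2)
  23 : (4,3)
  24 : (4,4)
  25 : (5,0)
  26 : (5,1)
  27 : (5,2)
  28 : (5,3)
  29 : (5,4)
distinct pairs in image: 30 / 30 needed
  → bijection onto A×B; projections well-typed.

Answer: VALID PRODUCT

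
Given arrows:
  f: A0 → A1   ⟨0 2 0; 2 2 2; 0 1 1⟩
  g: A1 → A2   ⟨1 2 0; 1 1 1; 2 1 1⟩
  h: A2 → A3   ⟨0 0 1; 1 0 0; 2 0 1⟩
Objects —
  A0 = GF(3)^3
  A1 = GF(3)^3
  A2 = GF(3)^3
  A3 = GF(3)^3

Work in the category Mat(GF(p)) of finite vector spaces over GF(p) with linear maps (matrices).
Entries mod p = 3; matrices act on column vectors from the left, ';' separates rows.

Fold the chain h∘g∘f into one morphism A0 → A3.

Answer: ⟨2 1 0; 1 0 1; 1 1 2⟩

Trace:
  e0=[1,0,0] f→[0,2,0] g→[1,2,2] h→[2,1,1]
  e1=[0,1,0] f→[2,2,1] g→[0,2,1] h→[1,0,1]
  e2=[0,0,1] f→[0,2,1] g→[1,0,0] h→[0,1,2]
⟦path⟧: ⟨2 1 0; 1 0 1; 1 1 2⟩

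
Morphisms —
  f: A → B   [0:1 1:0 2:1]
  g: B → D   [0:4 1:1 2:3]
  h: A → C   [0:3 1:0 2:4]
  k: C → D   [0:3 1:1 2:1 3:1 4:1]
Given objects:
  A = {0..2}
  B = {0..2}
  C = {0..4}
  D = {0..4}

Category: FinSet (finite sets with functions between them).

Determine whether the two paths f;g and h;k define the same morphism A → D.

Answer: DOES NOT COMMUTE

Trace:
Along f;g (path 1):
  0 f→1 g→1
  1 f→0 g→4
  2 f→1 g→1
  composite₁ = [0:1 1:4 2:1]
Along h;k (path 2):
  0 h→3 k→1
  1 h→0 k→3
  2 h→4 k→1
  composite₂ = [0:1 1:3 2:1]
Equal? differ; not commutative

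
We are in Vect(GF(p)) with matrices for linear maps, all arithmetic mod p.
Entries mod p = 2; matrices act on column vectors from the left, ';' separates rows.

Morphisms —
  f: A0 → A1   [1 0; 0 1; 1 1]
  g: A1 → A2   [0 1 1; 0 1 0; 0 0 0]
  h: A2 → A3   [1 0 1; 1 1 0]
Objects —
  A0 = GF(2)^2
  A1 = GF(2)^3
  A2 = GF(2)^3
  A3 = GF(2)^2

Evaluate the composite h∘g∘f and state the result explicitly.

Answer: [1 0; 1 1]

Work:
  e0=⟨1,0⟩ f→⟨1,0,1⟩ g→⟨1,0,0⟩ h→⟨1,1⟩
  e1=⟨0,1⟩ f→⟨0,1,1⟩ g→⟨0,1,0⟩ h→⟨0,1⟩
composite: [1 0; 1 1]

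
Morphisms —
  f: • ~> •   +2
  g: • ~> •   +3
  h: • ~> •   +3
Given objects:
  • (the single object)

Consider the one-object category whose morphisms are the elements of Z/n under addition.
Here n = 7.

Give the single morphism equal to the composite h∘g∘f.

  0 +2≡2 +3≡5 +3≡1  (mod 7)
composite: +1

Answer: +1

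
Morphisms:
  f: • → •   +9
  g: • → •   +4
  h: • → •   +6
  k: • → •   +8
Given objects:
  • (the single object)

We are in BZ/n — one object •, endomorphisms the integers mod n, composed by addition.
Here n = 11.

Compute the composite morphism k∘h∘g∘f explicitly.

Answer: +5

Trace:
  0 +9≡9 +4≡2 +6≡8 +8≡5  (mod 11)
composite: +5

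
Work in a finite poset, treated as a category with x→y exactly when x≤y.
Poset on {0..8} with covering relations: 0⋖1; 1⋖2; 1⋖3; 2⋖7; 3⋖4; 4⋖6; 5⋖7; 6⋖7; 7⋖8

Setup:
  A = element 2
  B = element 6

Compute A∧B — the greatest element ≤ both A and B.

Answer: A∧B = 1

Derivation:
Common predecessors of 2,6: {0,1}
  0 <= 1
  1 <= 1
glb = 1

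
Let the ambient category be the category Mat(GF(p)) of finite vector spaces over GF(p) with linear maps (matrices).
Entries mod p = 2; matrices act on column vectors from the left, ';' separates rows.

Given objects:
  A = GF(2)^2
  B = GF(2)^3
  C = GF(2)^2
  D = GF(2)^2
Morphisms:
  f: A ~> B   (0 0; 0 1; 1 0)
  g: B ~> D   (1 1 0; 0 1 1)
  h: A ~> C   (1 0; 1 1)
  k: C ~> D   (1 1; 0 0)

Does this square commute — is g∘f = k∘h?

Answer: DOES NOT COMMUTE

Work:
Along f;g (path 1):
  e0=[1,0] f~>[0,0,1] g~>[0,1]
  e1=[0,1] f~>[0,1,0] g~>[1,1]
  composite₁ = (0 1; 1 1)
Along h;k (path 2):
  e0=[1,0] h~>[1,1] k~>[0,0]
  e1=[0,1] h~>[0,1] k~>[1,0]
  composite₂ = (0 1; 0 0)
Equal? distinct morphisms ✗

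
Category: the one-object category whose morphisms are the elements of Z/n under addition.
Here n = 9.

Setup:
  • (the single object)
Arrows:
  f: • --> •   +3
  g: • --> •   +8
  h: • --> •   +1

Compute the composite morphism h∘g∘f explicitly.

Answer: +3

Derivation:
  0 +3≡3 +8≡2 +1≡3  (mod 9)
composite: +3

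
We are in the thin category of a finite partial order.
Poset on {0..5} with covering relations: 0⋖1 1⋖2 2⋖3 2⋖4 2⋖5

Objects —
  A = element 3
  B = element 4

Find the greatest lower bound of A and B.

Common predecessors of 3,4: {0,1,2}
  0 ⊑ 2
  1 ⊑ 2
  2 ⊑ 2
glb = 2

Answer: A∧B = 2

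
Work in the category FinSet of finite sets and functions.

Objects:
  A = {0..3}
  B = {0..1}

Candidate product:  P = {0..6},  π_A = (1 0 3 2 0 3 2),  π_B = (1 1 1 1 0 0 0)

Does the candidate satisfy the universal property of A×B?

Answer: NOT A VALID PRODUCT — |P|=7 ≠ |A|·|B|=8

Trace:
|A|·|B| = 4·2 = 8;  |P| = 7
  → cardinalities differ; no bijection possible.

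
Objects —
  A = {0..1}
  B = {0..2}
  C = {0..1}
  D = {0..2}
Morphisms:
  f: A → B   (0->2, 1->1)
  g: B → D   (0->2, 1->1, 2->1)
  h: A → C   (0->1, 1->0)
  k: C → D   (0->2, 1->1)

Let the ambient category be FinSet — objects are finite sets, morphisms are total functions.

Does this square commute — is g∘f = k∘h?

Answer: DOES NOT COMMUTE

Trace:
1) trace f;g:
  0 f→2 g→1
  1 f→1 g→1
  ⟦path⟧₁ = (0->1, 1->1)
2) trace h;k:
  0 h→1 k→1
  1 h→0 k→2
  ⟦path⟧₂ = (0->1, 1->2)
Equal? differ; not commutative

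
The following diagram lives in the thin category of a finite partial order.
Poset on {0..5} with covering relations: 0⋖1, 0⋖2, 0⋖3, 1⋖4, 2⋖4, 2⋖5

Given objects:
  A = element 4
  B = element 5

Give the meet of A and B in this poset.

Answer: A∧B = 2

Trace:
Common predecessors of 4,5: {0,2}
  0 <= 2
  2 <= 2
glb = 2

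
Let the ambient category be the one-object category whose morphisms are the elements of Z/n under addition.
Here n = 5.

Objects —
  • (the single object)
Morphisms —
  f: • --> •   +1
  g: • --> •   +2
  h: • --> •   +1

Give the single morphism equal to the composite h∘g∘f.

  0 +1≡1 +2≡3 +1≡4  (mod 5)
result: +4

Answer: +4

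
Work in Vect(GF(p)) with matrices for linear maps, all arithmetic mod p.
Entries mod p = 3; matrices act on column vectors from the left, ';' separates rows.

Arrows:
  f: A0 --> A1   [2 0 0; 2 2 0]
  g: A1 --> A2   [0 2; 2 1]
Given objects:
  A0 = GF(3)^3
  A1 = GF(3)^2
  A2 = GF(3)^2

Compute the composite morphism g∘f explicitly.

  e0=(1,0,0) f-->(2,2) g-->(1,0)
  e1=(0,1,0) f-->(0,2) g-->(1,2)
  e2=(0,0,1) f-->(0,0) g-->(0,0)
⟦path⟧: [1 1 0; 0 2 0]

Answer: [1 1 0; 0 2 0]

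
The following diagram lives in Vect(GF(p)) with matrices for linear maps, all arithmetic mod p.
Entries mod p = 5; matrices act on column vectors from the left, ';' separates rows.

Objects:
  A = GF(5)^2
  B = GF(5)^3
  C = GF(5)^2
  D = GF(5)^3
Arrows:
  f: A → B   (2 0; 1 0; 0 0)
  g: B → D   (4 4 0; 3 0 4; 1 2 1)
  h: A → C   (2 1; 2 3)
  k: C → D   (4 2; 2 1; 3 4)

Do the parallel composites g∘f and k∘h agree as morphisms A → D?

Along f;g (path 1):
  e0=[1,0] f→[2,1,0] g→[2,1,4]
  e1=[0,1] f→[0,0,0] g→[0,0,0]
  result₁ = (2 0; 1 0; 4 0)
Along h;k (path 2):
  e0=[1,0] h→[2,2] k→[2,1,4]
  e1=[0,1] h→[1,3] k→[0,0,0]
  result₂ = (2 0; 1 0; 4 0)
Equal? YES — commutes

Answer: COMMUTES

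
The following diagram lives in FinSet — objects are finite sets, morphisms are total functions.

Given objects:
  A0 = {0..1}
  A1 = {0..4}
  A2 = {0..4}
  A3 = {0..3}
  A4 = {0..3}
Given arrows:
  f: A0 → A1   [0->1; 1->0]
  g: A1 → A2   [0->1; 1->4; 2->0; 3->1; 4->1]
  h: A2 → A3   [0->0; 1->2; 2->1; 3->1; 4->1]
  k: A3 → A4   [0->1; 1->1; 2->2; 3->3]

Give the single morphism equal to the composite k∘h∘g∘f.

Answer: [0->1; 1->2]

Trace:
  0 f→1 g→4 h→1 k→1
  1 f→0 g→1 h→2 k→2
result: [0->1; 1->2]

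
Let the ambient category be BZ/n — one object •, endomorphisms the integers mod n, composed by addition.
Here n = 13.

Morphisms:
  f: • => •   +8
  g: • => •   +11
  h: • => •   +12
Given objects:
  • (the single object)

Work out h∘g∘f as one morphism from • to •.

Answer: +5

Work:
  0 +8≡8 +11≡6 +12≡5  (mod 13)
⟦path⟧: +5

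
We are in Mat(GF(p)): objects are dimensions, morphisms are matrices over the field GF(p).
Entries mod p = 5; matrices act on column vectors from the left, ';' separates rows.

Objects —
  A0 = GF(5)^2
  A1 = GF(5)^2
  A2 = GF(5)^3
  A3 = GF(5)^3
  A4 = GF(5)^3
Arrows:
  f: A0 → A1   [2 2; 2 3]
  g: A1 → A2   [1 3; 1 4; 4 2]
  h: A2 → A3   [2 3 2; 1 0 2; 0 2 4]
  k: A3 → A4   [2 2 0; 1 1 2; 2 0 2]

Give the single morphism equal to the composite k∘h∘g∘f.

  e0=(1,0) f→(2,2) g→(3,0,2) h→(0,2,3) k→(4,3,1)
  e1=(0,1) f→(2,3) g→(1,4,4) h→(2,4,4) k→(2,4,2)
⟦path⟧: [4 2; 3 4; 1 2]

Answer: [4 2; 3 4; 1 2]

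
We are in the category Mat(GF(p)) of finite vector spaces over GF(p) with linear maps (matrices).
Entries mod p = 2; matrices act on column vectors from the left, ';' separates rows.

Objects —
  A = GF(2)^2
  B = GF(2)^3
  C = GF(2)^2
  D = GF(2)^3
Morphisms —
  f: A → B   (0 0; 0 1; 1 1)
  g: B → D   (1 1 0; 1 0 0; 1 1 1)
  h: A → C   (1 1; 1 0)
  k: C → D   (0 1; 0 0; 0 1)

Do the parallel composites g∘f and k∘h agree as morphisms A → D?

Answer: DOES NOT COMMUTE

Derivation:
Path 1 = f;g:
  e0=[1,0] f→[0,0,1] g→[0,0,1]
  e1=[0,1] f→[0,1,1] g→[1,0,0]
  result₁ = (0 1; 0 0; 1 0)
Path 2 = h;k:
  e0=[1,0] h→[1,1] k→[1,0,1]
  e1=[0,1] h→[1,0] k→[0,0,0]
  result₂ = (1 0; 0 0; 1 0)
Equal? distinct morphisms ✗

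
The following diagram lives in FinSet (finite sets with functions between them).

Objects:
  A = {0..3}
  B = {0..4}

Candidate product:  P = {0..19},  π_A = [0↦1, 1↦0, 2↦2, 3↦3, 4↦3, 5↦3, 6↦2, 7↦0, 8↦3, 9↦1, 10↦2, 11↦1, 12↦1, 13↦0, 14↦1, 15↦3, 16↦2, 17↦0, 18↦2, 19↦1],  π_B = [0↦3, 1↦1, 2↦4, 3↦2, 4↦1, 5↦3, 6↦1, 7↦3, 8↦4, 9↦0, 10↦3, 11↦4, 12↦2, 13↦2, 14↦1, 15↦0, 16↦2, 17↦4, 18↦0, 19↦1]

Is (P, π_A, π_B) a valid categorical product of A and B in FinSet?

|A|·|B| = 4·5 = 20;  |P| = 20
Check the pairing map k ↦ (π_A(k), π_B(k)):
  0 ↦ (1,3)
  1 ↦ (0,1)
  2 ↦ (2,4)
  3 ↦ (3,2)
  4 ↦ (3,1)
  5 ↦ (3,3)
  6 ↦ (2,1)
  7 ↦ (0,3)
  8 ↦ (3,4)
  9 ↦ (1,0)
  10 ↦ (2,3)
  11 ↦ (1,4)
  12 ↦ (1,2)
  13 ↦ (0,2)
  14 ↦ (1,1)
  15 ↦ (3,0)
  16 ↦ (2,2)
  17 ↦ (0,4)
  18 ↦ (2,0)
  19 ↦ (1,1)  ✗ repeats pair of k=14
distinct pairs in image: 19 / 20 needed
  → (1,1) hit at k=14 and k=19

Answer: NOT A VALID PRODUCT — duplicate pair at indices 14,19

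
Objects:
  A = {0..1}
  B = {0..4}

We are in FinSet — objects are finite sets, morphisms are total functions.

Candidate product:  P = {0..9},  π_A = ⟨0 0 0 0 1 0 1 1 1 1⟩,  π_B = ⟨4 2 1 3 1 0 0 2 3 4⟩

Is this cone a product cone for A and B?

|A|·|B| = 2·5 = 10;  |P| = 10
Check the pairing map k ↦ (π_A(k), π_B(k)):
  0 -> (0,4)
  1 -> (0,2)
  2 -> (0,1)
  3 -> (0,3)
  4 -> (1,1)
  5 -> (0,0)
  6 -> (1,0)
  7 -> (1,2)
  8 -> (1,3)
  9 -> (1,4)
distinct pairs in image: 10 / 10 needed
  → bijection onto A×B; projections well-typed.

Answer: VALID PRODUCT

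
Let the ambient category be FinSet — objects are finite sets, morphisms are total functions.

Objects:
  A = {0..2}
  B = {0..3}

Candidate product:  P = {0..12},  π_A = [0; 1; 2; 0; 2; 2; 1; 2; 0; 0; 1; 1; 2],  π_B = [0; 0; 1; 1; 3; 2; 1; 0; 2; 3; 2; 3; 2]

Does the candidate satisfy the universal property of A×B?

|A|·|B| = 3·4 = 12;  |P| = 13
  → cardinalities differ; no bijection possible.

Answer: NOT A VALID PRODUCT — |P|=13 ≠ |A|·|B|=12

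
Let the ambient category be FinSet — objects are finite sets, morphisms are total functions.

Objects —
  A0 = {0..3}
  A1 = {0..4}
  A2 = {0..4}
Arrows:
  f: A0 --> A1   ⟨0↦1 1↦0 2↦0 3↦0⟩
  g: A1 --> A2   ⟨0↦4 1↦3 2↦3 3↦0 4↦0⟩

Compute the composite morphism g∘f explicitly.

Answer: ⟨0↦3 1↦4 2↦4 3↦4⟩

Work:
  0 f-->1 g-->3
  1 f-->0 g-->4
  2 f-->0 g-->4
  3 f-->0 g-->4
result: ⟨0↦3 1↦4 2↦4 3↦4⟩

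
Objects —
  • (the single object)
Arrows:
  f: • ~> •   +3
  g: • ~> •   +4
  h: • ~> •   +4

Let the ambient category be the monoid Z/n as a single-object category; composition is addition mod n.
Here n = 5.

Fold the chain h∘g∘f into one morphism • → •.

  0 +3≡3 +4≡2 +4≡1  (mod 5)
⟦path⟧: +1

Answer: +1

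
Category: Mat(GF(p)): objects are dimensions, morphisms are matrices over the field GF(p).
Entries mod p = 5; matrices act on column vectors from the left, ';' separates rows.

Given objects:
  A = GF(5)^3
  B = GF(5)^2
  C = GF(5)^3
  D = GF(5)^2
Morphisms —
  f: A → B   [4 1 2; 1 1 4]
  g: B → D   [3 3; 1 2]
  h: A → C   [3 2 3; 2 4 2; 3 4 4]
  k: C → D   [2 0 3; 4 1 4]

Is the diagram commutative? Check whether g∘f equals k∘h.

Along f;g (path 1):
  e0=(1,0,0) f→(4,1) g→(0,1)
  e1=(0,1,0) f→(1,1) g→(1,3)
  e2=(0,0,1) f→(2,4) g→(3,0)
  result₁ = [0 1 3; 1 3 0]
Along h;k (path 2):
  e0=(1,0,0) h→(3,2,3) k→(0,1)
  e1=(0,1,0) h→(2,4,4) k→(1,3)
  e2=(0,0,1) h→(3,2,4) k→(3,0)
  result₂ = [0 1 3; 1 3 0]
Equal? equal; square commutes

Answer: COMMUTES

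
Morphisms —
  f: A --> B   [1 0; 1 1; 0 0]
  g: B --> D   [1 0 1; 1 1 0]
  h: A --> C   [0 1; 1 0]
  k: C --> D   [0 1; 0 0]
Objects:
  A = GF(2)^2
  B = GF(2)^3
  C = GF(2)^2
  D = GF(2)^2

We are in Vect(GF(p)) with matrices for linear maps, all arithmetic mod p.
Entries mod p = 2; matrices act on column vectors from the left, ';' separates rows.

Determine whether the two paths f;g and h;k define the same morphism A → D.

Answer: DOES NOT COMMUTE

Trace:
Path 1 = f;g:
  e0=[1,0] f-->[1,1,0] g-->[1,0]
  e1=[0,1] f-->[0,1,0] g-->[0,1]
  composite₁ = [1 0; 0 1]
Path 2 = h;k:
  e0=[1,0] h-->[0,1] k-->[1,0]
  e1=[0,1] h-->[1,0] k-->[0,0]
  composite₂ = [1 0; 0 0]
Equal? differ; not commutative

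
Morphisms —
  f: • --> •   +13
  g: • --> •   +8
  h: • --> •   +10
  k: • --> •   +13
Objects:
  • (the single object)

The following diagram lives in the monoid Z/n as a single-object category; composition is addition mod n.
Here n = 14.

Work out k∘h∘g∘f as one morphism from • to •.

  0 +13≡13 +8≡7 +10≡3 +13≡2  (mod 14)
composite: +2

Answer: +2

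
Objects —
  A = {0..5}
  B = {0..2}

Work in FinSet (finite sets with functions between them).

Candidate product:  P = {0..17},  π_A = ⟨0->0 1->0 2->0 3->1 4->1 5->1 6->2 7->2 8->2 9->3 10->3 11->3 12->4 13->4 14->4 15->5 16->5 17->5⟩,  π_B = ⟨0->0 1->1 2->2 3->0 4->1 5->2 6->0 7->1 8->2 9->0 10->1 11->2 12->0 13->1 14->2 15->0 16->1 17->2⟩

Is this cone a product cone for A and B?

|A|·|B| = 6·3 = 18;  |P| = 18
Check the pairing map k ↦ (π_A(k), π_B(k)):
  0 -> (0,0)
  1 -> (0,1)
  2 -> (0,2)
  3 -> (1,0)
  4 -> (1,1)
  5 -> (1,2)
  6 -> (2,0)
  7 -> (2,1)
  8 -> (2,2)
  9 -> (3,0)
  10 -> (3,1)
  11 -> (3,2)
  12 -> (4,0)
  13 -> (4,1)
  14 -> (4,2)
  15 -> (5,0)
  16 -> (5,1)
  17 -> (5,2)
distinct pairs in image: 18 / 18 needed
  → bijection onto A×B; projections well-typed.

Answer: VALID PRODUCT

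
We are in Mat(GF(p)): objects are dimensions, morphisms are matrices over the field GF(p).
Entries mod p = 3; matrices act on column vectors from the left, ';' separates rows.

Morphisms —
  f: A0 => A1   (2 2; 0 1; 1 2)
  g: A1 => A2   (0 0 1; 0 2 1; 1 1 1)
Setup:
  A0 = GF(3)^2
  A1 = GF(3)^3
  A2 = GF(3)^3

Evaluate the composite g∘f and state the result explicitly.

  e0=⟨1,0⟩ f=>⟨2,0,1⟩ g=>⟨1,1,0⟩
  e1=⟨0,1⟩ f=>⟨2,1,2⟩ g=>⟨2,1,2⟩
result: (1 2; 1 1; 0 2)

Answer: (1 2; 1 1; 0 2)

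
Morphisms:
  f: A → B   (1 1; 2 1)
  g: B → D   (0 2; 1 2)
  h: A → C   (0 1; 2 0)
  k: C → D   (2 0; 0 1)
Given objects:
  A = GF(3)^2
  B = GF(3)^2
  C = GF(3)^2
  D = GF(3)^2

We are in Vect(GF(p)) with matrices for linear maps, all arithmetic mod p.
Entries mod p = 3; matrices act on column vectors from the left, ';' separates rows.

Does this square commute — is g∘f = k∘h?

1) trace f;g:
  e0=⟨1,0⟩ f→⟨1,2⟩ g→⟨1,2⟩
  e1=⟨0,1⟩ f→⟨1,1⟩ g→⟨2,0⟩
  ⟦path⟧₁ = (1 2; 2 0)
2) trace h;k:
  e0=⟨1,0⟩ h→⟨0,2⟩ k→⟨0,2⟩
  e1=⟨0,1⟩ h→⟨1,0⟩ k→⟨2,0⟩
  ⟦path⟧₂ = (0 2; 2 0)
Equal? differ; not commutative

Answer: DOES NOT COMMUTE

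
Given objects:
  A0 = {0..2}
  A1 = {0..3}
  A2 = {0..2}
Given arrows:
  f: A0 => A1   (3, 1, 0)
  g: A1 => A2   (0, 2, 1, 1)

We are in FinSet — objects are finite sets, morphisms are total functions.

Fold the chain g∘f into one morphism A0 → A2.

Answer: (1, 2, 0)

Work:
  0 f=>3 g=>1
  1 f=>1 g=>2
  2 f=>0 g=>0
⟦path⟧: (1, 2, 0)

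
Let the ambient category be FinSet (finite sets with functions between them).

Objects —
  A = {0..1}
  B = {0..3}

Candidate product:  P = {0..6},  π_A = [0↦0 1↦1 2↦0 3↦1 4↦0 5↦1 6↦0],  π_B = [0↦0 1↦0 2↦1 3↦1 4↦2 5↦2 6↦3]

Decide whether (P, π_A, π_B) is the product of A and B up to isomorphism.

Answer: NOT A VALID PRODUCT — |P|=7 ≠ |A|·|B|=8

Derivation:
|A|·|B| = 2·4 = 8;  |P| = 7
  → cardinalities differ; no bijection possible.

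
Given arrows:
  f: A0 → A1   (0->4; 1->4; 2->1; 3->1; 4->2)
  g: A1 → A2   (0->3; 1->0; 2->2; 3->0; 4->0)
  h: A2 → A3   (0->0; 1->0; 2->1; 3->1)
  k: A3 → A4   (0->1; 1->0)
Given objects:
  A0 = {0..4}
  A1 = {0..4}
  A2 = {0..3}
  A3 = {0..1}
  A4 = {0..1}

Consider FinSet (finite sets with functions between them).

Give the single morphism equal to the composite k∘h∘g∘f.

Answer: (0->1; 1->1; 2->1; 3->1; 4->0)

Derivation:
  0 f→4 g→0 h→0 k→1
  1 f→4 g→0 h→0 k→1
  2 f→1 g→0 h→0 k→1
  3 f→1 g→0 h→0 k→1
  4 f→2 g→2 h→1 k→0
composite: (0->1; 1->1; 2->1; 3->1; 4->0)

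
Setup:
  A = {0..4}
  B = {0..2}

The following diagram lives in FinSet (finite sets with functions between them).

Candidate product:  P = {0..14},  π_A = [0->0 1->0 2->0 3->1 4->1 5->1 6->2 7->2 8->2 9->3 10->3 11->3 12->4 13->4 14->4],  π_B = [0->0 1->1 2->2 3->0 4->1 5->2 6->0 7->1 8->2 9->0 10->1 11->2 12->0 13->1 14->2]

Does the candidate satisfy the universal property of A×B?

|A|·|B| = 5·3 = 15;  |P| = 15
Check the pairing map k ↦ (π_A(k), π_B(k)):
  0 -> (0,0)
  1 -> (0,1)
  2 -> (0,2)
  3 -> (1,0)
  4 -> (1,1)
  5 -> (1,2)
  6 -> (2,0)
  7 -> (2,1)
  8 -> (2,2)
  9 -> (3,0)
  10 -> (3,1)
  11 -> (3,2)
  12 -> (4,0)
  13 -> (4,1)
  14 -> (4,2)
distinct pairs in image: 15 / 15 needed
  → bijection onto A×B; projections well-typed.

Answer: VALID PRODUCT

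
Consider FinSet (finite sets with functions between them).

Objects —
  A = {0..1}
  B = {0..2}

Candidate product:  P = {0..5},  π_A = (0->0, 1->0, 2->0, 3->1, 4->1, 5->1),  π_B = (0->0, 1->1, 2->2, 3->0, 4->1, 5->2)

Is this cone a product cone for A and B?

Answer: VALID PRODUCT

Work:
|A|·|B| = 2·3 = 6;  |P| = 6
Check the pairing map k ↦ (π_A(k), π_B(k)):
  0 -> (0,0)
  1 -> (0,1)
  2 -> (0,2)
  3 -> (1,0)
  4 -> (1,1)
  5 -> (1,2)
distinct pairs in image: 6 / 6 needed
  → bijection onto A×B; projections well-typed.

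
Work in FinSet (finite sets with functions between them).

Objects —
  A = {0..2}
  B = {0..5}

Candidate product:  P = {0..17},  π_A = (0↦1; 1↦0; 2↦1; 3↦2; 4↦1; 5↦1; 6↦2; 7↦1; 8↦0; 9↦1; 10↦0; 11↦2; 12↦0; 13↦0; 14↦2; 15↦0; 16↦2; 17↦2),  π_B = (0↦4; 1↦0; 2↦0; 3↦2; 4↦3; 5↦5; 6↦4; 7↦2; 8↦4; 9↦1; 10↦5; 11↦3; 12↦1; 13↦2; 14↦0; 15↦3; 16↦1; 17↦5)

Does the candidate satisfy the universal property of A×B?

|A|·|B| = 3·6 = 18;  |P| = 18
Check the pairing map k ↦ (π_A(k), π_B(k)):
  0 ↦ (1,4)
  1 ↦ (0,0)
  2 ↦ (1,0)
  3 ↦ (2,2)
  4 ↦ (1,3)
  5 ↦ (1,5)
  6 ↦ (2,4)
  7 ↦ (1,2)
  8 ↦ (0,4)
  9 ↦ (1,1)
  10 ↦ (0,5)
  11 ↦ (2,3)
  12 ↦ (0,1)
  13 ↦ (0,2)
  14 ↦ (2,0)
  15 ↦ (0,3)
  16 ↦ (2,1)
  17 ↦ (2,5)
distinct pairs in image: 18 / 18 needed
  → bijection onto A×B; projections well-typed.

Answer: VALID PRODUCT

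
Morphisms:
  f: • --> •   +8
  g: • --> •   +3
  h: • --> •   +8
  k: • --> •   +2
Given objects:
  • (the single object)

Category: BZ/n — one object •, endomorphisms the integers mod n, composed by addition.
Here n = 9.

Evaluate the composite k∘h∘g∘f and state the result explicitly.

  0 +8≡8 +3≡2 +8≡1 +2≡3  (mod 9)
composite: +3

Answer: +3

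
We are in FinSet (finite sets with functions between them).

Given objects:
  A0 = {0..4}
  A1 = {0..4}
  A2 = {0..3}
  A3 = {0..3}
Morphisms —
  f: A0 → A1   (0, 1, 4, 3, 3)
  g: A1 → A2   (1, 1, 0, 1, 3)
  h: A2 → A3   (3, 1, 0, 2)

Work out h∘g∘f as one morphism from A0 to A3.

Answer: (1, 1, 2, 1, 1)

Derivation:
  0 f→0 g→1 h→1
  1 f→1 g→1 h→1
  2 f→4 g→3 h→2
  3 f→3 g→1 h→1
  4 f→3 g→1 h→1
composite: (1, 1, 2, 1, 1)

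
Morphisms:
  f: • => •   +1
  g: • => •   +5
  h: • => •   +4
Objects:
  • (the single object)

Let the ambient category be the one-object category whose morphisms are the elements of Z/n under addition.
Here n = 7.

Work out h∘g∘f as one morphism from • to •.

Answer: +3

Derivation:
  0 +1≡1 +5≡6 +4≡3  (mod 7)
result: +3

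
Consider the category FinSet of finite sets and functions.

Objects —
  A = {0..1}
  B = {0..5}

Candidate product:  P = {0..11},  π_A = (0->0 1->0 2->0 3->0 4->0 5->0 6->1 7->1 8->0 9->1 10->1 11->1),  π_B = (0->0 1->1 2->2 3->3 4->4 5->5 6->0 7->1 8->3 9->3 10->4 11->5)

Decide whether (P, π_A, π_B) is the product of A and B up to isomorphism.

Answer: NOT A VALID PRODUCT — duplicate pair at indices 3,8

Trace:
|A|·|B| = 2·6 = 12;  |P| = 12
Check the pairing map k ↦ (π_A(k), π_B(k)):
  0 -> (0,0)
  1 -> (0,1)
  2 -> (0,2)
  3 -> (0,3)
  4 -> (0,4)
  5 -> (0,5)
  6 -> (1,0)
  7 -> (1,1)
  8 -> (0,3)  ✗ repeats pair of k=3
  9 -> (1,3)
  10 -> (1,4)
  11 -> (1,5)
distinct pairs in image: 11 / 12 needed
  → (0,3) hit at k=3 and k=8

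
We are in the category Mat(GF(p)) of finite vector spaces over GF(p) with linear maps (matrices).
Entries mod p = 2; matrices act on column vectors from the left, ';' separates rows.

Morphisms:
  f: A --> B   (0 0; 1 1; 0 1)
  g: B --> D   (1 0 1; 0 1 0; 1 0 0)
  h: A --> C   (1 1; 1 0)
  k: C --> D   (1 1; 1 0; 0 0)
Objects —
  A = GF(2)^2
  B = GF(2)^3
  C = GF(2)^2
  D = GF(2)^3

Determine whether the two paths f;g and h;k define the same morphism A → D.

1) trace f;g:
  e0=[1,0] f-->[0,1,0] g-->[0,1,0]
  e1=[0,1] f-->[0,1,1] g-->[1,1,0]
  result₁ = (0 1; 1 1; 0 0)
2) trace h;k:
  e0=[1,0] h-->[1,1] k-->[0,1,0]
  e1=[0,1] h-->[1,0] k-->[1,1,0]
  result₂ = (0 1; 1 1; 0 0)
Equal? YES — commutes

Answer: COMMUTES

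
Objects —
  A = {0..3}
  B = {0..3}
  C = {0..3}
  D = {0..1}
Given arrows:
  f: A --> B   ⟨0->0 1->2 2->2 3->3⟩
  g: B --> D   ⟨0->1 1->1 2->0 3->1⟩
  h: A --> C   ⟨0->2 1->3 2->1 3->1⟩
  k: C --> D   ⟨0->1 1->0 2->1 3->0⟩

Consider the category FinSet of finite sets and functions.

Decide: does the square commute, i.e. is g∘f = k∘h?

1) trace f;g:
  0 f-->0 g-->1
  1 f-->2 g-->0
  2 f-->2 g-->0
  3 f-->3 g-->1
  result₁ = ⟨0->1 1->0 2->0 3->1⟩
2) trace h;k:
  0 h-->2 k-->1
  1 h-->3 k-->0
  2 h-->1 k-->0
  3 h-->1 k-->0
  result₂ = ⟨0->1 1->0 2->0 3->0⟩
Equal? differ; not commutative

Answer: DOES NOT COMMUTE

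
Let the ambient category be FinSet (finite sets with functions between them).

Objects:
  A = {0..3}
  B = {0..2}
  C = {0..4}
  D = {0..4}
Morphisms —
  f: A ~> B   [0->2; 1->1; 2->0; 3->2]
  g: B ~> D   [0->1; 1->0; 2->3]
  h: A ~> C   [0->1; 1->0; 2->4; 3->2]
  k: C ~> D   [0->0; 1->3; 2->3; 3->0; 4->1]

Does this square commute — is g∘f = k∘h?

Path 1 = f;g:
  0 f~>2 g~>3
  1 f~>1 g~>0
  2 f~>0 g~>1
  3 f~>2 g~>3
  result₁ = [0->3; 1->0; 2->1; 3->3]
Path 2 = h;k:
  0 h~>1 k~>3
  1 h~>0 k~>0
  2 h~>4 k~>1
  3 h~>2 k~>3
  result₂ = [0->3; 1->0; 2->1; 3->3]
Equal? same morphism ✓

Answer: COMMUTES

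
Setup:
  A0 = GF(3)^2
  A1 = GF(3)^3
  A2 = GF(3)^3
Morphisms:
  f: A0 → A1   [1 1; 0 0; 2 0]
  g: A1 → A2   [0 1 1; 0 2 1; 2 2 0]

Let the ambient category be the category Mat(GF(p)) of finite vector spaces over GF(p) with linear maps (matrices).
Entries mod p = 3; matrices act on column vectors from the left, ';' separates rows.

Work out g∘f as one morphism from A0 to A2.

Answer: [2 0; 2 0; 2 2]

Trace:
  e0=[1,0] f→[1,0,2] g→[2,2,2]
  e1=[0,1] f→[1,0,0] g→[0,0,2]
composite: [2 0; 2 0; 2 2]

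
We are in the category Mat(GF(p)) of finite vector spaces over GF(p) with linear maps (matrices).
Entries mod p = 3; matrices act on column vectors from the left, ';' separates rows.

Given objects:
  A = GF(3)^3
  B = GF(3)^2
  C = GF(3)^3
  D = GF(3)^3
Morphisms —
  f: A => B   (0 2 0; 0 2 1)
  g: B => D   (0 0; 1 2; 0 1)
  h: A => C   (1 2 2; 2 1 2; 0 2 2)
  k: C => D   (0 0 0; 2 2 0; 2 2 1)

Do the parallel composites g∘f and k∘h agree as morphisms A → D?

Answer: COMMUTES

Work:
Along f;g (path 1):
  e0=[1,0,0] f=>[0,0] g=>[0,0,0]
  e1=[0,1,0] f=>[2,2] g=>[0,0,2]
  e2=[0,0,1] f=>[0,1] g=>[0,2,1]
  ⟦path⟧₁ = (0 0 0; 0 0 2; 0 2 1)
Along h;k (path 2):
  e0=[1,0,0] h=>[1,2,0] k=>[0,0,0]
  e1=[0,1,0] h=>[2,1,2] k=>[0,0,2]
  e2=[0,0,1] h=>[2,2,2] k=>[0,2,1]
  ⟦path⟧₂ = (0 0 0; 0 0 2; 0 2 1)
Equal? equal; square commutes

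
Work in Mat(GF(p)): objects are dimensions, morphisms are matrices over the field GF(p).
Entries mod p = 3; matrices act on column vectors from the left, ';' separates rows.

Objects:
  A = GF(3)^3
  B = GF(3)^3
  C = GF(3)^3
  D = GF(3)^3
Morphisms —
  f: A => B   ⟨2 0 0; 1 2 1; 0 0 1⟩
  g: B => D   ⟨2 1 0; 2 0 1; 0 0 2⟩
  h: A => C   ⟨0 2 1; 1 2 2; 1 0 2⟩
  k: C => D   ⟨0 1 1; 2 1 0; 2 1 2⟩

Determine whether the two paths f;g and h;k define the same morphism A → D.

Answer: COMMUTES

Derivation:
Along f;g (path 1):
  e0=[1,0,0] f=>[2,1,0] g=>[2,1,0]
  e1=[0,1,0] f=>[0,2,0] g=>[2,0,0]
  e2=[0,0,1] f=>[0,1,1] g=>[1,1,2]
  composite₁ = ⟨2 2 1; 1 0 1; 0 0 2⟩
Along h;k (path 2):
  e0=[1,0,0] h=>[0,1,1] k=>[2,1,0]
  e1=[0,1,0] h=>[2,2,0] k=>[2,0,0]
  e2=[0,0,1] h=>[1,2,2] k=>[1,1,2]
  composite₂ = ⟨2 2 1; 1 0 1; 0 0 2⟩
Equal? same morphism ✓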